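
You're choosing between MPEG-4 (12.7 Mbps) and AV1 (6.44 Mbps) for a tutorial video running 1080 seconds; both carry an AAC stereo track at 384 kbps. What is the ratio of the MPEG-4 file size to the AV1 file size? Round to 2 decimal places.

1.92

Audio: 384 kbps = 0.384 Mbps.
MPEG-4: 13.084 Mbps × 1080 s = 14130.7 Mb = 1.766 GB.
AV1: 6.824 Mbps × 1080 s = 7369.9 Mb = 0.921 GB.
Ratio: 1.766 / 0.921 = 1.917.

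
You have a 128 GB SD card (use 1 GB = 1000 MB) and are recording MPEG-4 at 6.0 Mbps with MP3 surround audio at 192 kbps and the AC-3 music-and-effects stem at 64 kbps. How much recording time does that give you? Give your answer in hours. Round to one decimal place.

45.5 hours

Audio total: 192 + 64 = 256 kbps = 0.256 Mbps.
Total bitrate: 6.0 + 0.256 = 6.256 Mbps.
Capacity: 128 GB = 1,024,000 Mb.
Recording time: 1,024,000 / 6.256 = 163,683 s ≈ 45.5 hours.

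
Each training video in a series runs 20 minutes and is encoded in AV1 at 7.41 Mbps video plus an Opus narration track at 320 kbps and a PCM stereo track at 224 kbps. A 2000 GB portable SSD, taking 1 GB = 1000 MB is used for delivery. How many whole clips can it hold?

1676

20 min = 1200 s
Audio total: 320 + 224 = 544 kbps = 0.544 Mbps.
Total bitrate: 7.954 Mbps.
Per item: 7.954 Mbps × 1200 s = 9,545 Mb = 1,193 MB.
Capacity: 2000 GB = 16,000,000 Mb; 1676.31 items → 1676 complete.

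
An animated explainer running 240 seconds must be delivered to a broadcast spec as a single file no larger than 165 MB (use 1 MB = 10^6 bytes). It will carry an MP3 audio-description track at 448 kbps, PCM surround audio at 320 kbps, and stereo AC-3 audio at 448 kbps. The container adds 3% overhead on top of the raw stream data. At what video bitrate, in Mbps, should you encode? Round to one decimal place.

Budget: 165 MB = 1320.0 Mb.
Stream payload after overhead: 1320.0 / 1.03 = 1281.6 Mb.
Total bitrate budget: 1281.6 Mb / 240 s = 5.340 Mbps.
Audio total: 448 + 320 + 448 = 1216 kbps = 1.216 Mbps.
Video: 5.340 − 1.216 = 4.124 Mbps.

4.1 Mbps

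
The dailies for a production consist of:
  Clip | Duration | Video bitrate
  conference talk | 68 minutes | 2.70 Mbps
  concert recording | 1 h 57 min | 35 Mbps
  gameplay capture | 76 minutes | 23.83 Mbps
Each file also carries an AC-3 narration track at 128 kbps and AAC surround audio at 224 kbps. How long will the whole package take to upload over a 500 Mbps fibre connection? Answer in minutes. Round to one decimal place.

Audio total: 128 + 224 = 352 kbps = 0.352 Mbps.
conference talk: 3.052 Mbps × 4080 s = 12452.2 Mb
concert recording: 35.352 Mbps × 7020 s = 248171.0 Mb
gameplay capture: 24.182 Mbps × 4560 s = 110269.9 Mb
Total: 370893.1 Mb = 46361.6 MB.
At 500 Mbps: 370893.1 / 500 = 742 s ≈ 12.4 minutes.

12.4 minutes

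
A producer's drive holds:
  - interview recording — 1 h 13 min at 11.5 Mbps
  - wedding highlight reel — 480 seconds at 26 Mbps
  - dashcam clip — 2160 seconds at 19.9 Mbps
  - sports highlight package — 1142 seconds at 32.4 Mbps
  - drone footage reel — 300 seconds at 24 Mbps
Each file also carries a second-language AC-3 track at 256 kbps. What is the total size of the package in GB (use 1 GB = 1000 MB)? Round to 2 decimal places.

19.03 GB

Audio: 256 kbps = 0.256 Mbps.
interview recording: 11.756 Mbps × 4380 s = 51491.3 Mb
wedding highlight reel: 26.256 Mbps × 480 s = 12602.9 Mb
dashcam clip: 20.156 Mbps × 2160 s = 43537.0 Mb
sports highlight package: 32.656 Mbps × 1142 s = 37293.2 Mb
drone footage reel: 24.256 Mbps × 300 s = 7276.8 Mb
Total: 152201.1 Mb = 19025.1 MB.
= 19.03 GB.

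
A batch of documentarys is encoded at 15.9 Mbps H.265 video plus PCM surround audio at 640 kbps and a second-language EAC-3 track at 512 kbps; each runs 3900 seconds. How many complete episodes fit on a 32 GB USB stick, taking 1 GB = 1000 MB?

Audio total: 640 + 512 = 1152 kbps = 1.152 Mbps.
Total bitrate: 17.052 Mbps.
Per item: 17.052 Mbps × 3900 s = 66,503 Mb = 8,313 MB.
Capacity: 32 GB = 256,000 Mb; 3.85 items → 3 complete.

3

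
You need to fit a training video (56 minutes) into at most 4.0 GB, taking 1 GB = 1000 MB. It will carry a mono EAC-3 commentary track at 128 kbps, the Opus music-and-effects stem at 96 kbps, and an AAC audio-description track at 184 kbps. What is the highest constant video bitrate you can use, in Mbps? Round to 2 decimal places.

Budget: 4.0 GB = 32000.0 Mb.
56 min = 3360 s
Total bitrate budget: 32000.0 Mb / 3360 s = 9.524 Mbps.
Audio total: 128 + 96 + 184 = 408 kbps = 0.408 Mbps.
Video: 9.524 − 0.408 = 9.116 Mbps.

9.12 Mbps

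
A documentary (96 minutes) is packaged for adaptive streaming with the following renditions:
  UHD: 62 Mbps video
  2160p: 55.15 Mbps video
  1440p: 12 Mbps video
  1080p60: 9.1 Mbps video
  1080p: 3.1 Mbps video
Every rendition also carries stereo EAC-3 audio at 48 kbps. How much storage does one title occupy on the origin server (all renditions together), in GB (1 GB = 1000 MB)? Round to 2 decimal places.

101.94 GB

96 min = 5760 s
Audio: 48 kbps = 0.048 Mbps.
Sum of rendition bitrates: (62+0.048) + (55.15+0.048) + (12+0.048) + (9.1+0.048) + (3.1+0.048) = 141.590 Mbps.
× 5760 s = 815,558 Mb = 101,945 MB = 101.9 GB.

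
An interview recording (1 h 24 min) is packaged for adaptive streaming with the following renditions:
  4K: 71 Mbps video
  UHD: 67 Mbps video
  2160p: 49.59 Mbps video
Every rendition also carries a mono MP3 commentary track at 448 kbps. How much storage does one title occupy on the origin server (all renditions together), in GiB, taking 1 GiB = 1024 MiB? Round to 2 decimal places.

1 h 24 min = 84 min = 5040 s
Audio: 448 kbps = 0.448 Mbps.
Sum of rendition bitrates: (71+0.448) + (67+0.448) + (49.59+0.448) = 188.934 Mbps.
× 5040 s = 952,227 Mb = 119,028 MB = 110.9 GiB.

110.85 GiB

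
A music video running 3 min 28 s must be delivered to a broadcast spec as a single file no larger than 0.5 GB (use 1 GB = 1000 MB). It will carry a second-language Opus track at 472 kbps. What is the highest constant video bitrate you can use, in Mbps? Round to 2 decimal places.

Budget: 0.5 GB = 4000.0 Mb.
3 min 28 s = 208 s
Total bitrate budget: 4000.0 Mb / 208 s = 19.231 Mbps.
Audio: 472 kbps = 0.472 Mbps.
Video: 19.231 − 0.472 = 18.759 Mbps.

18.76 Mbps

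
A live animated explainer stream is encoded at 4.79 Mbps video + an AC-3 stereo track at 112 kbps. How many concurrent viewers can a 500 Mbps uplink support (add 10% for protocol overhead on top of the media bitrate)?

92

Audio: 112 kbps = 0.112 Mbps.
Per-viewer media rate: 4.902 Mbps.
On the wire with 10% overhead: 5.392 Mbps.
500 Mbps = 500.0 Mbps; 500.0 / 5.392 = 92.73 → 92 viewers.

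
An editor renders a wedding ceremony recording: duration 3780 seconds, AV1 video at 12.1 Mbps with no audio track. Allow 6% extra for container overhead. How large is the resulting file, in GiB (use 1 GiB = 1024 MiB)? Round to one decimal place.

Total bitrate: 12.1 Mbps.
Stream data: 12.100 Mbps × 3780 s = 45738.0 Mb.
With 6% container overhead: ×1.06.
48,482 Mb = 6,060,285,000 bytes ÷ 1,073,741,824 = 5.644 GiB.

5.6 GiB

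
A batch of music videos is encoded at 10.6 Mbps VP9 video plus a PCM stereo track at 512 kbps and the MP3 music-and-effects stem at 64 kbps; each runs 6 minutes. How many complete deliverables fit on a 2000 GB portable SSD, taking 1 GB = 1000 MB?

6 min = 360 s
Audio total: 512 + 64 = 576 kbps = 0.576 Mbps.
Total bitrate: 11.176 Mbps.
Per item: 11.176 Mbps × 360 s = 4,023 Mb = 502.9 MB.
Capacity: 2000 GB = 16,000,000 Mb; 3976.78 items → 3976 complete.

3976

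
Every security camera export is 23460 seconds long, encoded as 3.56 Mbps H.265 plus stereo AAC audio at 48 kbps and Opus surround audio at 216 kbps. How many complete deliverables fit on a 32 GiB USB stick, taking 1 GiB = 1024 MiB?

3

Audio total: 48 + 216 = 264 kbps = 0.264 Mbps.
Total bitrate: 3.824 Mbps.
Per item: 3.824 Mbps × 23460 s = 89,711 Mb = 11,214 MB.
Capacity: 32 GiB = 274,878 Mb; 3.06 items → 3 complete.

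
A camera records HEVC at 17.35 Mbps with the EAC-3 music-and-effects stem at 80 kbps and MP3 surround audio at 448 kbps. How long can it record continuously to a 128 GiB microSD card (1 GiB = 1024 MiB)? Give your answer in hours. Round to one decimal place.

Audio total: 80 + 448 = 528 kbps = 0.528 Mbps.
Total bitrate: 17.35 + 0.528 = 17.878 Mbps.
Capacity: 128 GiB = 1,099,512 Mb.
Recording time: 1,099,512 / 17.878 = 61,501 s ≈ 17.1 hours.

17.1 hours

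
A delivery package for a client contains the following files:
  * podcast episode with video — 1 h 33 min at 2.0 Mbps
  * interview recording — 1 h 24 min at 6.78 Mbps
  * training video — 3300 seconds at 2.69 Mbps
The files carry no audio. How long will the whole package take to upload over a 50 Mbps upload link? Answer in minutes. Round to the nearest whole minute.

18 minutes

podcast episode with video: 2.000 Mbps × 5580 s = 11160.0 Mb
interview recording: 6.780 Mbps × 5040 s = 34171.2 Mb
training video: 2.690 Mbps × 3300 s = 8877.0 Mb
Total: 54208.2 Mb = 6776.0 MB.
At 50 Mbps: 54208.2 / 50 = 1084 s ≈ 18.1 minutes.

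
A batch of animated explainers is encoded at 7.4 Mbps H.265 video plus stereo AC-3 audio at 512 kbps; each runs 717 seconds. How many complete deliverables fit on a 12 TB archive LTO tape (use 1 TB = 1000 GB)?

16922

Audio: 512 kbps = 0.512 Mbps.
Total bitrate: 7.912 Mbps.
Per item: 7.912 Mbps × 717 s = 5,673 Mb = 709.1 MB.
Capacity: 12 TB = 96,000,000 Mb; 16922.55 items → 16922 complete.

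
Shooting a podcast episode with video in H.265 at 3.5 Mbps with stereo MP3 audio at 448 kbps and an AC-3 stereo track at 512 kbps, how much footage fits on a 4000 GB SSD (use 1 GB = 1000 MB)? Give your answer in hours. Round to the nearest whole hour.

Audio total: 448 + 512 = 960 kbps = 0.960 Mbps.
Total bitrate: 3.5 + 0.960 = 4.460 Mbps.
Capacity: 4000 GB = 32,000,000 Mb.
Recording time: 32,000,000 / 4.460 = 7,174,888 s ≈ 1,993 hours.

1993 hours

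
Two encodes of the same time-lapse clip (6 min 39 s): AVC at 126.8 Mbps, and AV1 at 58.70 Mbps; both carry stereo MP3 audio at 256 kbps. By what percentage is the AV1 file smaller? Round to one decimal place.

6 min 39 s = 399 s
Audio: 256 kbps = 0.256 Mbps.
AVC: 127.056 Mbps × 399 s = 50695.3 Mb = 5.902 GiB.
AV1: 58.956 Mbps × 399 s = 23523.4 Mb = 2.738 GiB.
Reduction: (1 − 2.738/5.902) × 100 = 53.60%.

53.6%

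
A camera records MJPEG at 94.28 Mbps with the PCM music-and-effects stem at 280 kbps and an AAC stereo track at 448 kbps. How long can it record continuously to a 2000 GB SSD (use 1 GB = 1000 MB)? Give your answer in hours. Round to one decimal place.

Audio total: 280 + 448 = 728 kbps = 0.728 Mbps.
Total bitrate: 94.28 + 0.728 = 95.008 Mbps.
Capacity: 2000 GB = 16,000,000 Mb.
Recording time: 16,000,000 / 95.008 = 168,407 s ≈ 46.8 hours.

46.8 hours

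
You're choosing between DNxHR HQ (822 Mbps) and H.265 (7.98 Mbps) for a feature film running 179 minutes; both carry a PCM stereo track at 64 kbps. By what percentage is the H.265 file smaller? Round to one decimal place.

179 min = 10740 s
Audio: 64 kbps = 0.064 Mbps.
DNxHR HQ: 822.064 Mbps × 10740 s = 8828967.4 Mb = 1103.621 GB.
H.265: 8.044 Mbps × 10740 s = 86392.6 Mb = 10.799 GB.
Reduction: (1 − 10.799/1103.621) × 100 = 99.02%.

99.0%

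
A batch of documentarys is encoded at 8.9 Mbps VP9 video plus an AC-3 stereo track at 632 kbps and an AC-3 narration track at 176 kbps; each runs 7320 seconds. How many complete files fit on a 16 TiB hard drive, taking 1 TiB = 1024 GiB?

1980

Audio total: 632 + 176 = 808 kbps = 0.808 Mbps.
Total bitrate: 9.708 Mbps.
Per item: 9.708 Mbps × 7320 s = 71,063 Mb = 8,883 MB.
Capacity: 16 TiB = 140,737,488 Mb; 1980.47 items → 1980 complete.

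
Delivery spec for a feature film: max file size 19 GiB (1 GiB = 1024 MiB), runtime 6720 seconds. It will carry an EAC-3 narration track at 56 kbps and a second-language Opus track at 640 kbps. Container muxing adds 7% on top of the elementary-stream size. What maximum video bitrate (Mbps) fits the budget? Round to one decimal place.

Budget: 19 GiB = 163208.8 Mb.
Stream payload after overhead: 163208.8 / 1.07 = 152531.5 Mb.
Total bitrate budget: 152531.5 Mb / 6720 s = 22.698 Mbps.
Audio total: 56 + 640 = 696 kbps = 0.696 Mbps.
Video: 22.698 − 0.696 = 22.002 Mbps.

22.0 Mbps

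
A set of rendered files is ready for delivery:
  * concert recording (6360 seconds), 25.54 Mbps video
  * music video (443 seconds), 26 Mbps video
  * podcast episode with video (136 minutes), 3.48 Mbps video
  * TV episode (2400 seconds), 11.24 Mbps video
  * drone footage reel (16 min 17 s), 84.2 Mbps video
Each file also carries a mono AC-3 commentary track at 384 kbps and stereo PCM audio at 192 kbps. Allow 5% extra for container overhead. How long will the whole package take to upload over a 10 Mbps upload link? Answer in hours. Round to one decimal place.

Audio total: 384 + 192 = 576 kbps = 0.576 Mbps.
concert recording: 26.116 Mbps × 6360 s × 1.05 = 174402.6 Mb
music video: 26.576 Mbps × 443 s × 1.05 = 12361.8 Mb
podcast episode with video: 4.056 Mbps × 8160 s × 1.05 = 34751.8 Mb
TV episode: 11.816 Mbps × 2400 s × 1.05 = 29776.3 Mb
drone footage reel: 84.776 Mbps × 977 s × 1.05 = 86967.5 Mb
Total: 338260.1 Mb = 42282.5 MB.
At 10 Mbps: 338260.1 / 10 = 33826 s ≈ 9.4 hours.

9.4 hours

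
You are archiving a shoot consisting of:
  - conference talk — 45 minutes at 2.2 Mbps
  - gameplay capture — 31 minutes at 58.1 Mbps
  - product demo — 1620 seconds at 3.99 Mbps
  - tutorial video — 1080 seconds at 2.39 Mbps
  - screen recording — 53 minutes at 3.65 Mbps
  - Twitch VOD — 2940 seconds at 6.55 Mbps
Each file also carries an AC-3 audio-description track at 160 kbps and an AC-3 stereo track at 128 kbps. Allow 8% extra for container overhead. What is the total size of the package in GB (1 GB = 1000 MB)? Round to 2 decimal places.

Audio total: 160 + 128 = 288 kbps = 0.288 Mbps.
conference talk: 2.488 Mbps × 2700 s × 1.08 = 7255.0 Mb
gameplay capture: 58.388 Mbps × 1860 s × 1.08 = 117289.8 Mb
product demo: 4.278 Mbps × 1620 s × 1.08 = 7484.8 Mb
tutorial video: 2.678 Mbps × 1080 s × 1.08 = 3123.6 Mb
screen recording: 3.938 Mbps × 3180 s × 1.08 = 13524.7 Mb
Twitch VOD: 6.838 Mbps × 2940 s × 1.08 = 21712.0 Mb
Total: 170389.9 Mb = 21298.7 MB.
= 21.30 GB.

21.30 GB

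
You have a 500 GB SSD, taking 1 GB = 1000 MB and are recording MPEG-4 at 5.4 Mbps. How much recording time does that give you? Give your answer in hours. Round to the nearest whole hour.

206 hours

Capacity: 500 GB = 4,000,000 Mb.
Recording time: 4,000,000 / 5.400 = 740,741 s ≈ 206 hours.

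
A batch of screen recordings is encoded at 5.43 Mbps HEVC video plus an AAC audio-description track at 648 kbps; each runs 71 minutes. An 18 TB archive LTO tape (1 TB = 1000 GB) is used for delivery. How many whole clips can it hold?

5561

71 min = 4260 s
Audio: 648 kbps = 0.648 Mbps.
Total bitrate: 6.078 Mbps.
Per item: 6.078 Mbps × 4260 s = 25,892 Mb = 3,237 MB.
Capacity: 18 TB = 144,000,000 Mb; 5561.50 items → 5561 complete.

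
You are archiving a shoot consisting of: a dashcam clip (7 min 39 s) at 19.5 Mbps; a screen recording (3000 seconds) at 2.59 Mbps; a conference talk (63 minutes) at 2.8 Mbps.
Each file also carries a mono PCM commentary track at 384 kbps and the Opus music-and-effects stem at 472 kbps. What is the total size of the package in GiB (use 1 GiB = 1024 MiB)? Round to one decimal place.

Audio total: 384 + 472 = 856 kbps = 0.856 Mbps.
dashcam clip: 20.356 Mbps × 459 s = 9343.4 Mb
screen recording: 3.446 Mbps × 3000 s = 10338.0 Mb
conference talk: 3.656 Mbps × 3780 s = 13819.7 Mb
Total: 33501.1 Mb = 4187.6 MB.
= 3.900 GiB.

3.9 GiB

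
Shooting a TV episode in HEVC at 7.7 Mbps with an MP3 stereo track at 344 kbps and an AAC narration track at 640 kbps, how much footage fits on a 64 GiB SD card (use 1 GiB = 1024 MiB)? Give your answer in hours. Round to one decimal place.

Audio total: 344 + 640 = 984 kbps = 0.984 Mbps.
Total bitrate: 7.7 + 0.984 = 8.684 Mbps.
Capacity: 64 GiB = 549,756 Mb.
Recording time: 549,756 / 8.684 = 63,307 s ≈ 17.6 hours.

17.6 hours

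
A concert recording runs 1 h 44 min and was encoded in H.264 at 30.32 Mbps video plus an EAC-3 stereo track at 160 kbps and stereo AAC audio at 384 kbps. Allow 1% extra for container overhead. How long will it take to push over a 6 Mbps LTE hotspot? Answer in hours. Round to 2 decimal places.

9.01 hours

1 h 44 min = 104 min = 6240 s
Audio total: 160 + 384 = 544 kbps = 0.544 Mbps.
Total bitrate: 30.864 Mbps.
File: 30.864 Mbps × 6240 s = 192591.4 Mb.
With 1% container overhead: ×1.01. → 194517.3 Mb.
At 6 Mbps: 194517.3 / 6 = 32419.5 s ≈ 9.01 hours.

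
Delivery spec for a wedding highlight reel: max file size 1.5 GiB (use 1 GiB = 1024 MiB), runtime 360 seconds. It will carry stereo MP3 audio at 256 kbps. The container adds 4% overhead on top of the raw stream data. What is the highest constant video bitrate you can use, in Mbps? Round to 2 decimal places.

Budget: 1.5 GiB = 12884.9 Mb.
Stream payload after overhead: 12884.9 / 1.04 = 12389.3 Mb.
Total bitrate budget: 12389.3 Mb / 360 s = 34.415 Mbps.
Audio: 256 kbps = 0.256 Mbps.
Video: 34.415 − 0.256 = 34.159 Mbps.

34.16 Mbps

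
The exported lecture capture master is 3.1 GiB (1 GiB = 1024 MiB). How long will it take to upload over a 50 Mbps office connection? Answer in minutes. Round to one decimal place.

File: 3.1 GiB = 26628.8 Mb.
At 50 Mbps: 26628.8 / 50 = 532.6 s ≈ 8.88 minutes.

8.9 minutes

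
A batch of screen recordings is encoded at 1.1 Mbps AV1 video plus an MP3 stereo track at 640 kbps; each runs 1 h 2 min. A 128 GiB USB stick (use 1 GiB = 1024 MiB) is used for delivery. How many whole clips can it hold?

1 h 2 min = 62 min = 3720 s
Audio: 640 kbps = 0.640 Mbps.
Total bitrate: 1.740 Mbps.
Per item: 1.740 Mbps × 3720 s = 6,473 Mb = 809.1 MB.
Capacity: 128 GiB = 1,099,512 Mb; 169.87 items → 169 complete.

169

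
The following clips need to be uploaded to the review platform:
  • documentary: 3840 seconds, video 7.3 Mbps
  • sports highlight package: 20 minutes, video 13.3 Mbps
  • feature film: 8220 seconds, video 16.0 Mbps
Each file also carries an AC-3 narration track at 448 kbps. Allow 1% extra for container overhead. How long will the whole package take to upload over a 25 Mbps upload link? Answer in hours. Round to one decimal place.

2.0 hours

Audio: 448 kbps = 0.448 Mbps.
documentary: 7.748 Mbps × 3840 s × 1.01 = 30049.8 Mb
sports highlight package: 13.748 Mbps × 1200 s × 1.01 = 16662.6 Mb
feature film: 16.448 Mbps × 8220 s × 1.01 = 136554.6 Mb
Total: 183267.0 Mb = 22908.4 MB.
At 25 Mbps: 183267.0 / 25 = 7331 s ≈ 2.04 hours.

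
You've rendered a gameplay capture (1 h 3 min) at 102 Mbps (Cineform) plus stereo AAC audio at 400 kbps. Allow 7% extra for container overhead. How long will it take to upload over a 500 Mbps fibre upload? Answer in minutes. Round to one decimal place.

13.8 minutes

1 h 3 min = 63 min = 3780 s
Audio: 400 kbps = 0.400 Mbps.
Total bitrate: 102.400 Mbps.
File: 102.400 Mbps × 3780 s = 387072.0 Mb.
With 7% container overhead: ×1.07. → 414167.0 Mb.
At 500 Mbps: 414167.0 / 500 = 828.3 s ≈ 13.8 minutes.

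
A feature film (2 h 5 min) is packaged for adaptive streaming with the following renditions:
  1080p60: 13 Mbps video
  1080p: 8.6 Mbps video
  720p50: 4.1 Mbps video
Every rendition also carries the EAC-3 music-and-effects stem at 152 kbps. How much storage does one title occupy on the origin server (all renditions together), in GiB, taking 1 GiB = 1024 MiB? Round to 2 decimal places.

2 h 5 min = 125 min = 7500 s
Audio: 152 kbps = 0.152 Mbps.
Sum of rendition bitrates: (13+0.152) + (8.6+0.152) + (4.1+0.152) = 26.156 Mbps.
× 7500 s = 196,170 Mb = 24,521 MB = 22.84 GiB.

22.84 GiB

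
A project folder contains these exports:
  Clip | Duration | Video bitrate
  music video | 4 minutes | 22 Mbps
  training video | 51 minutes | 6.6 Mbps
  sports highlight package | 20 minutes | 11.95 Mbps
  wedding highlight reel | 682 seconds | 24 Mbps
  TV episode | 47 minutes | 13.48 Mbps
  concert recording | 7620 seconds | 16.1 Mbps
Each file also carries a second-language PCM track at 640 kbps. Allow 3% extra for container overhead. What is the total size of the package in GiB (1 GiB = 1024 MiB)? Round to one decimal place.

27.2 GiB

Audio: 640 kbps = 0.640 Mbps.
music video: 22.640 Mbps × 240 s × 1.03 = 5596.6 Mb
training video: 7.240 Mbps × 3060 s × 1.03 = 22819.0 Mb
sports highlight package: 12.590 Mbps × 1200 s × 1.03 = 15561.2 Mb
wedding highlight reel: 24.640 Mbps × 682 s × 1.03 = 17308.6 Mb
TV episode: 14.120 Mbps × 2820 s × 1.03 = 41013.0 Mb
concert recording: 16.740 Mbps × 7620 s × 1.03 = 131385.6 Mb
Total: 233684.0 Mb = 29210.5 MB.
= 27.20 GiB.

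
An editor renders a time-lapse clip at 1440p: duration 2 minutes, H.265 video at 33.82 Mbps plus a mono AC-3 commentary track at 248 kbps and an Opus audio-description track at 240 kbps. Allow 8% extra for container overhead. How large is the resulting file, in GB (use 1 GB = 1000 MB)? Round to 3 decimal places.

0.556 GB

2 min = 120 s
Audio total: 248 + 240 = 488 kbps = 0.488 Mbps.
Total bitrate: 33.82 + 0.488 = 34.308 Mbps.
Stream data: 34.308 Mbps × 120 s = 4117.0 Mb.
With 8% container overhead: ×1.08.
4,446 Mb ÷ 8 = 555.8 MB → 0.5558 GB.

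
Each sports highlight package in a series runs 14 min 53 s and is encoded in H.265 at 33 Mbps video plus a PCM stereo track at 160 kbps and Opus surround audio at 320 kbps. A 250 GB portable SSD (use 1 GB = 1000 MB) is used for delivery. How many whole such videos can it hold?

14 min 53 s = 893 s
Audio total: 160 + 320 = 480 kbps = 0.480 Mbps.
Total bitrate: 33.480 Mbps.
Per item: 33.480 Mbps × 893 s = 29,898 Mb = 3,737 MB.
Capacity: 250 GB = 2,000,000 Mb; 66.89 items → 66 complete.

66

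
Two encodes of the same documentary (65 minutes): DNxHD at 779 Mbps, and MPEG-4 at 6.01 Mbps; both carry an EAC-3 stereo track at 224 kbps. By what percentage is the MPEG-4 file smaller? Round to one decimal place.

65 min = 3900 s
Audio: 224 kbps = 0.224 Mbps.
DNxHD: 779.224 Mbps × 3900 s = 3038973.6 Mb = 353.783 GiB.
MPEG-4: 6.234 Mbps × 3900 s = 24312.6 Mb = 2.830 GiB.
Reduction: (1 − 2.830/353.783) × 100 = 99.20%.

99.2%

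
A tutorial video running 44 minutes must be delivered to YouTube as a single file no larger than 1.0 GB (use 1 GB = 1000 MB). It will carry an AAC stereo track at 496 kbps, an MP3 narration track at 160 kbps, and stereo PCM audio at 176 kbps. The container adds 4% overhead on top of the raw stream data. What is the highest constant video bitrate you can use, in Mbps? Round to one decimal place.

2.1 Mbps

Budget: 1.0 GB = 8000.0 Mb.
Stream payload after overhead: 8000.0 / 1.04 = 7692.3 Mb.
44 min = 2640 s
Total bitrate budget: 7692.3 Mb / 2640 s = 2.914 Mbps.
Audio total: 496 + 160 + 176 = 832 kbps = 0.832 Mbps.
Video: 2.914 − 0.832 = 2.082 Mbps.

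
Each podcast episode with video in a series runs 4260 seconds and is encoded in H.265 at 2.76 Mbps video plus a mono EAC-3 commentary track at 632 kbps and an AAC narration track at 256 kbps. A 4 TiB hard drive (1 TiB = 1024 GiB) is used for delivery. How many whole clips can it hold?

2264

Audio total: 632 + 256 = 888 kbps = 0.888 Mbps.
Total bitrate: 3.648 Mbps.
Per item: 3.648 Mbps × 4260 s = 15,540 Mb = 1,943 MB.
Capacity: 4 TiB = 35,184,372 Mb; 2264.05 items → 2264 complete.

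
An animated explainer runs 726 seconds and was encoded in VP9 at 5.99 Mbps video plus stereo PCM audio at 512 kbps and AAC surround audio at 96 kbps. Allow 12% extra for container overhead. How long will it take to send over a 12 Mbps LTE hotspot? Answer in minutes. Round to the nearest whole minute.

Audio total: 512 + 96 = 608 kbps = 0.608 Mbps.
Total bitrate: 6.598 Mbps.
File: 6.598 Mbps × 726 s = 4790.1 Mb.
With 12% container overhead: ×1.12. → 5365.0 Mb.
At 12 Mbps: 5365.0 / 12 = 447.1 s ≈ 7.45 minutes.

7 minutes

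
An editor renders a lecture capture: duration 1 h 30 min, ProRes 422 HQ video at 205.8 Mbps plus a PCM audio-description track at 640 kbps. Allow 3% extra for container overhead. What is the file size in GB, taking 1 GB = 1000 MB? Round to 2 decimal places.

1 h 30 min = 90 min = 5400 s
Audio: 640 kbps = 0.640 Mbps.
Total bitrate: 205.8 + 0.640 = 206.440 Mbps.
Stream data: 206.440 Mbps × 5400 s = 1114776.0 Mb.
With 3% container overhead: ×1.03.
1,148,219 Mb ÷ 8 = 143,527 MB → 143.5 GB.

143.53 GB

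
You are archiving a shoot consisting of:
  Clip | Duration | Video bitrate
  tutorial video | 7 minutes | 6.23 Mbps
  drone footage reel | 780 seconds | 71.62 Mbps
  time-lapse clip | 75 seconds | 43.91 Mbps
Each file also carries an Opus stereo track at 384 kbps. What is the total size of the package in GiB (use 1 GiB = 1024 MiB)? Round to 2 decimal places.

Audio: 384 kbps = 0.384 Mbps.
tutorial video: 6.614 Mbps × 420 s = 2777.9 Mb
drone footage reel: 72.004 Mbps × 780 s = 56163.1 Mb
time-lapse clip: 44.294 Mbps × 75 s = 3322.1 Mb
Total: 62263.1 Mb = 7782.9 MB.
= 7.248 GiB.

7.25 GiB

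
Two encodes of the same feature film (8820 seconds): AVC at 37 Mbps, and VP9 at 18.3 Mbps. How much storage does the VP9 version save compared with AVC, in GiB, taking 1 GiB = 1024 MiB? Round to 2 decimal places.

AVC: 37.000 Mbps × 8820 s = 326340.0 Mb = 37.991 GiB.
VP9: 18.300 Mbps × 8820 s = 161406.0 Mb = 18.790 GiB.
Saving: 37.991 − 18.790 = 19.201 GiB.

19.20 GiB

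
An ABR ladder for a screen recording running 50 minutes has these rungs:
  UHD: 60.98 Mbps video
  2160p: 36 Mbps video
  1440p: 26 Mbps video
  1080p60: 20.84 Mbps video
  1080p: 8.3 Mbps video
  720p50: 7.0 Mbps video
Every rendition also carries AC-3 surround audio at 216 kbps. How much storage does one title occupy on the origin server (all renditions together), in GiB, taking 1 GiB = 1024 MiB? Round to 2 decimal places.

50 min = 3000 s
Audio: 216 kbps = 0.216 Mbps.
Sum of rendition bitrates: (60.98+0.216) + (36+0.216) + (26+0.216) + (20.84+0.216) + (8.3+0.216) + (7.0+0.216) = 160.416 Mbps.
× 3000 s = 481,248 Mb = 60,156 MB = 56.02 GiB.

56.02 GiB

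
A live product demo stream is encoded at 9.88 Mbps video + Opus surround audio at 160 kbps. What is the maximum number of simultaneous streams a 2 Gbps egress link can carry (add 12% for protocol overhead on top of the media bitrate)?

177

Audio: 160 kbps = 0.160 Mbps.
Per-viewer media rate: 10.040 Mbps.
On the wire with 12% overhead: 11.245 Mbps.
2 Gbps = 2,000 Mbps; 2,000 / 11.245 = 177.86 → 177 viewers.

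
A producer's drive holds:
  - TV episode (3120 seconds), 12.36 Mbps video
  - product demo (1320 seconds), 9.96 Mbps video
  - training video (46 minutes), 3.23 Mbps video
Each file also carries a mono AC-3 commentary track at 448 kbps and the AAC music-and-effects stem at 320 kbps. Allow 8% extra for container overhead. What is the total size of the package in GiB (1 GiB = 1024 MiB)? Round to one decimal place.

Audio total: 448 + 320 = 768 kbps = 0.768 Mbps.
TV episode: 13.128 Mbps × 3120 s × 1.08 = 44236.1 Mb
product demo: 10.728 Mbps × 1320 s × 1.08 = 15293.8 Mb
training video: 3.998 Mbps × 2760 s × 1.08 = 11917.2 Mb
Total: 71447.2 Mb = 8930.9 MB.
= 8.318 GiB.

8.3 GiB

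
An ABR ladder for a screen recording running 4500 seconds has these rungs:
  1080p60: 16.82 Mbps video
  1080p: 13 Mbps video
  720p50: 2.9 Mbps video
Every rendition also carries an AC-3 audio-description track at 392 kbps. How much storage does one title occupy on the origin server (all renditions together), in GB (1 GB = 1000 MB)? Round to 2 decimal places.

19.07 GB

Audio: 392 kbps = 0.392 Mbps.
Sum of rendition bitrates: (16.82+0.392) + (13+0.392) + (2.9+0.392) = 33.896 Mbps.
× 4500 s = 152,532 Mb = 19,066 MB = 19.07 GB.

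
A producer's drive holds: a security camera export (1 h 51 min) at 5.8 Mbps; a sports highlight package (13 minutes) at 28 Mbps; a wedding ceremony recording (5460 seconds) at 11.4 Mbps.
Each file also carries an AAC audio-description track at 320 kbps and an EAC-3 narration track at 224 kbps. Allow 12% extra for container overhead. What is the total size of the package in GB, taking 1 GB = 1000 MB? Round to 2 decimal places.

Audio total: 320 + 224 = 544 kbps = 0.544 Mbps.
security camera export: 6.344 Mbps × 6660 s × 1.12 = 47321.2 Mb
sports highlight package: 28.544 Mbps × 780 s × 1.12 = 24936.0 Mb
wedding ceremony recording: 11.944 Mbps × 5460 s × 1.12 = 73039.9 Mb
Total: 145297.2 Mb = 18162.1 MB.
= 18.16 GB.

18.16 GB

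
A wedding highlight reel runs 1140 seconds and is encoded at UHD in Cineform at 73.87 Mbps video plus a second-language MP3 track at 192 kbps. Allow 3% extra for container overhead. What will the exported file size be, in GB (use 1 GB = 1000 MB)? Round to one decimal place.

10.9 GB

Audio: 192 kbps = 0.192 Mbps.
Total bitrate: 73.87 + 0.192 = 74.062 Mbps.
Stream data: 74.062 Mbps × 1140 s = 84430.7 Mb.
With 3% container overhead: ×1.03.
86,964 Mb ÷ 8 = 10,870 MB → 10.87 GB.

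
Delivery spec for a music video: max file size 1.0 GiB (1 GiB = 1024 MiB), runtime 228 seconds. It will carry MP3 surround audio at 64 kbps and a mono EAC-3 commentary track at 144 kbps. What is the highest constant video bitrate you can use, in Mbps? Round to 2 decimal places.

37.47 Mbps

Budget: 1.0 GiB = 8589.9 Mb.
Total bitrate budget: 8589.9 Mb / 228 s = 37.675 Mbps.
Audio total: 64 + 144 = 208 kbps = 0.208 Mbps.
Video: 37.675 − 0.208 = 37.467 Mbps.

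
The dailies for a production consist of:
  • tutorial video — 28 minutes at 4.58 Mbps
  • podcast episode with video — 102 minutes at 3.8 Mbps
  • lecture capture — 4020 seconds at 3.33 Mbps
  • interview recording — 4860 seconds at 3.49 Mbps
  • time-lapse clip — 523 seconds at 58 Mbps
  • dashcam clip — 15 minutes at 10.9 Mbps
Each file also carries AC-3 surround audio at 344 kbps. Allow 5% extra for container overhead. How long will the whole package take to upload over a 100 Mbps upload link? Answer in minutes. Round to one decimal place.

Audio: 344 kbps = 0.344 Mbps.
tutorial video: 4.924 Mbps × 1680 s × 1.05 = 8685.9 Mb
podcast episode with video: 4.144 Mbps × 6120 s × 1.05 = 26629.3 Mb
lecture capture: 3.674 Mbps × 4020 s × 1.05 = 15508.0 Mb
interview recording: 3.834 Mbps × 4860 s × 1.05 = 19564.9 Mb
time-lapse clip: 58.344 Mbps × 523 s × 1.05 = 32039.6 Mb
dashcam clip: 11.244 Mbps × 900 s × 1.05 = 10625.6 Mb
Total: 113053.3 Mb = 14131.7 MB.
At 100 Mbps: 113053.3 / 100 = 1131 s ≈ 18.8 minutes.

18.8 minutes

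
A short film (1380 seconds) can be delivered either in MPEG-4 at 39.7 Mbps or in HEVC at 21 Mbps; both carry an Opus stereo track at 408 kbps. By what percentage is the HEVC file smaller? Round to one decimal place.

Audio: 408 kbps = 0.408 Mbps.
MPEG-4: 40.108 Mbps × 1380 s = 55349.0 Mb = 6.443 GiB.
HEVC: 21.408 Mbps × 1380 s = 29543.0 Mb = 3.439 GiB.
Reduction: (1 − 3.439/6.443) × 100 = 46.62%.

46.6%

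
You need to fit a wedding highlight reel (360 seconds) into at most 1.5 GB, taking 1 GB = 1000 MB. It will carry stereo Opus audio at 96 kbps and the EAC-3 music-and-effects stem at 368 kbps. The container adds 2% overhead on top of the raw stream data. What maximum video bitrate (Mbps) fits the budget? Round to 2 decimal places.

32.22 Mbps

Budget: 1.5 GB = 12000.0 Mb.
Stream payload after overhead: 12000.0 / 1.02 = 11764.7 Mb.
Total bitrate budget: 11764.7 Mb / 360 s = 32.680 Mbps.
Audio total: 96 + 368 = 464 kbps = 0.464 Mbps.
Video: 32.680 − 0.464 = 32.216 Mbps.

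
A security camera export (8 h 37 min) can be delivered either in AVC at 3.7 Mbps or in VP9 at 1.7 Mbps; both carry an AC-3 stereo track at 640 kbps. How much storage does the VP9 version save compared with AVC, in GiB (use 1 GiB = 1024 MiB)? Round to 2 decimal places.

8 h 37 min = 517 min = 31020 s
Audio: 640 kbps = 0.640 Mbps.
AVC: 4.340 Mbps × 31020 s = 134626.8 Mb = 15.673 GiB.
VP9: 2.340 Mbps × 31020 s = 72586.8 Mb = 8.450 GiB.
Saving: 15.673 − 8.450 = 7.222 GiB.

7.22 GiB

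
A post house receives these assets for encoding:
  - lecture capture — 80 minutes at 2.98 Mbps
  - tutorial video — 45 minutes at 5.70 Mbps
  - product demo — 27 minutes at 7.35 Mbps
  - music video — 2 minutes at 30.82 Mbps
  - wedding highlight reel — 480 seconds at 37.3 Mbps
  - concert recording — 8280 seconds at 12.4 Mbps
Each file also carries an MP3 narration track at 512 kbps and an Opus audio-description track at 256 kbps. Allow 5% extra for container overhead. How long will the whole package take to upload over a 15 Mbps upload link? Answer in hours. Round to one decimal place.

Audio total: 512 + 256 = 768 kbps = 0.768 Mbps.
lecture capture: 3.748 Mbps × 4800 s × 1.05 = 18889.9 Mb
tutorial video: 6.468 Mbps × 2700 s × 1.05 = 18336.8 Mb
product demo: 8.118 Mbps × 1620 s × 1.05 = 13808.7 Mb
music video: 31.588 Mbps × 120 s × 1.05 = 3980.1 Mb
wedding highlight reel: 38.068 Mbps × 480 s × 1.05 = 19186.3 Mb
concert recording: 13.168 Mbps × 8280 s × 1.05 = 114482.6 Mb
Total: 188684.4 Mb = 23585.5 MB.
At 15 Mbps: 188684.4 / 15 = 12579 s ≈ 3.49 hours.

3.5 hours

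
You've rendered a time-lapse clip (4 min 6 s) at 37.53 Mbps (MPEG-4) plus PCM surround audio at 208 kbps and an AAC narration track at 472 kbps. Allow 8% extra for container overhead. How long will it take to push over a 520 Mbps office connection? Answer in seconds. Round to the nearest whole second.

20 seconds

4 min 6 s = 246 s
Audio total: 208 + 472 = 680 kbps = 0.680 Mbps.
Total bitrate: 38.210 Mbps.
File: 38.210 Mbps × 246 s = 9399.7 Mb.
With 8% container overhead: ×1.08. → 10151.6 Mb.
At 520 Mbps: 10151.6 / 520 = 19.5 s ≈ 19.5 seconds.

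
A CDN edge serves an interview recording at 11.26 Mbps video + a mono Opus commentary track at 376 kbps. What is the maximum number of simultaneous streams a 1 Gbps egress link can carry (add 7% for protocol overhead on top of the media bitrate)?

80

Audio: 376 kbps = 0.376 Mbps.
Per-viewer media rate: 11.636 Mbps.
On the wire with 7% overhead: 12.451 Mbps.
1 Gbps = 1,000 Mbps; 1,000 / 12.451 = 80.32 → 80 viewers.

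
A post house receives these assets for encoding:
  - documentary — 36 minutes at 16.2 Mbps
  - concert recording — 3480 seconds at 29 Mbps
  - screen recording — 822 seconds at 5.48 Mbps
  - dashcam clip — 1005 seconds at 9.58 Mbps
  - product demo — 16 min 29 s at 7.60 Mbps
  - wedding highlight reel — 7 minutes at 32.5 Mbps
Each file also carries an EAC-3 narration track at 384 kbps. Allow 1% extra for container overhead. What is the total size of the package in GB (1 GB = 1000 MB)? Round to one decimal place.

Audio: 384 kbps = 0.384 Mbps.
documentary: 16.584 Mbps × 2160 s × 1.01 = 36179.7 Mb
concert recording: 29.384 Mbps × 3480 s × 1.01 = 103278.9 Mb
screen recording: 5.864 Mbps × 822 s × 1.01 = 4868.4 Mb
dashcam clip: 9.964 Mbps × 1005 s × 1.01 = 10114.0 Mb
product demo: 7.984 Mbps × 989 s × 1.01 = 7975.1 Mb
wedding highlight reel: 32.884 Mbps × 420 s × 1.01 = 13949.4 Mb
Total: 176365.4 Mb = 22045.7 MB.
= 22.05 GB.

22.0 GB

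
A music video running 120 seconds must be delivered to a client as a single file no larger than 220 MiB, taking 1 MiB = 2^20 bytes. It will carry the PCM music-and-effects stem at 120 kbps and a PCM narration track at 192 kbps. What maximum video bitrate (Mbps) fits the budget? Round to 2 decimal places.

Budget: 220 MiB = 1845.5 Mb.
Total bitrate budget: 1845.5 Mb / 120 s = 15.379 Mbps.
Audio total: 120 + 192 = 312 kbps = 0.312 Mbps.
Video: 15.379 − 0.312 = 15.067 Mbps.

15.07 Mbps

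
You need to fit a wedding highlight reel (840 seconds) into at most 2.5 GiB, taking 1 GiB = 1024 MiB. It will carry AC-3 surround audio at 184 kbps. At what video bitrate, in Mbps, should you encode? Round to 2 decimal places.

Budget: 2.5 GiB = 21474.8 Mb.
Total bitrate budget: 21474.8 Mb / 840 s = 25.565 Mbps.
Audio: 184 kbps = 0.184 Mbps.
Video: 25.565 − 0.184 = 25.381 Mbps.

25.38 Mbps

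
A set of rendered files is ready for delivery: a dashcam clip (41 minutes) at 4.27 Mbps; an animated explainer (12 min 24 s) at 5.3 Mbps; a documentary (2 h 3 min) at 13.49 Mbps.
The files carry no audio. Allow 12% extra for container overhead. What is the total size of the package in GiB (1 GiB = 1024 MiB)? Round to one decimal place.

14.9 GiB

dashcam clip: 4.270 Mbps × 2460 s × 1.12 = 11764.7 Mb
animated explainer: 5.300 Mbps × 744 s × 1.12 = 4416.4 Mb
documentary: 13.490 Mbps × 7380 s × 1.12 = 111502.9 Mb
Total: 127684.0 Mb = 15960.5 MB.
= 14.86 GiB.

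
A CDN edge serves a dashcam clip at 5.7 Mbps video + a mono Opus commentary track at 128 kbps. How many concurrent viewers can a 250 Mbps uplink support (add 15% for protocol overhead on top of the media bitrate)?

37

Audio: 128 kbps = 0.128 Mbps.
Per-viewer media rate: 5.828 Mbps.
On the wire with 15% overhead: 6.702 Mbps.
250 Mbps = 250.0 Mbps; 250.0 / 6.702 = 37.30 → 37 viewers.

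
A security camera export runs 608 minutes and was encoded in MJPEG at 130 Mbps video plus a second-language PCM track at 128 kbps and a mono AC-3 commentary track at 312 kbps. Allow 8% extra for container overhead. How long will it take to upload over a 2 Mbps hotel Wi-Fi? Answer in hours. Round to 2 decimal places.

608 min = 36480 s
Audio total: 128 + 312 = 440 kbps = 0.440 Mbps.
Total bitrate: 130.440 Mbps.
File: 130.440 Mbps × 36480 s = 4758451.2 Mb.
With 8% container overhead: ×1.08. → 5139127.3 Mb.
At 2 Mbps: 5139127.3 / 2 = 2569563.6 s ≈ 714 hours.

713.77 hours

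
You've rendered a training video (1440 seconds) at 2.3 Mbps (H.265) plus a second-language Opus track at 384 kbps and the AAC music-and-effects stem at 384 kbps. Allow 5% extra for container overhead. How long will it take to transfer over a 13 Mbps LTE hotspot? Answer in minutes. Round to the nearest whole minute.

Audio total: 384 + 384 = 768 kbps = 0.768 Mbps.
Total bitrate: 3.068 Mbps.
File: 3.068 Mbps × 1440 s = 4417.9 Mb.
With 5% container overhead: ×1.05. → 4638.8 Mb.
At 13 Mbps: 4638.8 / 13 = 356.8 s ≈ 5.95 minutes.

6 minutes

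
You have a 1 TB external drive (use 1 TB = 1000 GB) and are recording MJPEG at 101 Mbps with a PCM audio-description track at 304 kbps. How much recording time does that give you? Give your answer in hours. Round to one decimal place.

21.9 hours

Audio: 304 kbps = 0.304 Mbps.
Total bitrate: 101 + 0.304 = 101.304 Mbps.
Capacity: 1 TB = 8,000,000 Mb.
Recording time: 8,000,000 / 101.304 = 78,970 s ≈ 21.9 hours.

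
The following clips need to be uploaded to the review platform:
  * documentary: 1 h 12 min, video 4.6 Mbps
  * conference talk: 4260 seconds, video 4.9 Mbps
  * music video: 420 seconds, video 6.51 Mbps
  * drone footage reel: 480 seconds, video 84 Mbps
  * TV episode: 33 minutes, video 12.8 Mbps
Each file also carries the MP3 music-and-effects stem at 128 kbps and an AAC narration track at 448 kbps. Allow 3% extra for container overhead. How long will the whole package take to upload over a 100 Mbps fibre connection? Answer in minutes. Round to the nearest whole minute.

Audio total: 128 + 448 = 576 kbps = 0.576 Mbps.
documentary: 5.176 Mbps × 4320 s × 1.03 = 23031.1 Mb
conference talk: 5.476 Mbps × 4260 s × 1.03 = 24027.6 Mb
music video: 7.086 Mbps × 420 s × 1.03 = 3065.4 Mb
drone footage reel: 84.576 Mbps × 480 s × 1.03 = 41814.4 Mb
TV episode: 13.376 Mbps × 1980 s × 1.03 = 27279.0 Mb
Total: 119217.5 Mb = 14902.2 MB.
At 100 Mbps: 119217.5 / 100 = 1192 s ≈ 19.9 minutes.

20 minutes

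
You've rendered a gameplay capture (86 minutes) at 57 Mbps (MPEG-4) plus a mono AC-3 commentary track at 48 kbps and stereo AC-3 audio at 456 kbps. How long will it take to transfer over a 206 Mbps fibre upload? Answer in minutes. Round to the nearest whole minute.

24 minutes

86 min = 5160 s
Audio total: 48 + 456 = 504 kbps = 0.504 Mbps.
Total bitrate: 57.504 Mbps.
File: 57.504 Mbps × 5160 s = 296720.6 Mb.
At 206 Mbps: 296720.6 / 206 = 1440.4 s ≈ 24 minutes.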